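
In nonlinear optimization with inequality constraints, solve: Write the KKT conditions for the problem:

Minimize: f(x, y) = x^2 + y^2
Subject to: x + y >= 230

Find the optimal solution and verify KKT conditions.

KKT conditions for min x^2 + y^2 s.t. x + y >= 230:
Stationarity: 2x = mu, 2y = mu
So x = y = mu/2.
Complementary slackness: mu*(x + y - 230) = 0
Primal feasibility: x + y >= 230; dual feasibility: mu >= 0
If mu = 0 then x = y = 0, but 0 + 0 < 230 is infeasible, so the constraint is active.
Constraint active: x + y = 2*(mu/2) = 230 => mu = 230
x = y = 115, f = 26450
Verify: stationarity 2*115 = 230 = mu; primal 115 + 115 = 230 >= 230; dual mu = 230 >= 0; complementary slackness 230*(230 - 230) = 0. All KKT conditions hold.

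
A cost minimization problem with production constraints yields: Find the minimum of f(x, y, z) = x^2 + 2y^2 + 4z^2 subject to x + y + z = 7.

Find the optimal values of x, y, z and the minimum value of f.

Using Lagrange multipliers on f = x^2 + 2y^2 + 4z^2 with constraint x + y + z = 7:
Conditions: 2*1*x = lambda, 2*2*y = lambda, 2*4*z = lambda
So x = lambda/2, y = lambda/4, z = lambda/8
Substituting into constraint: lambda * (7/8) = 7
lambda = 8
x = 4, y = 2, z = 1
Minimum value = 28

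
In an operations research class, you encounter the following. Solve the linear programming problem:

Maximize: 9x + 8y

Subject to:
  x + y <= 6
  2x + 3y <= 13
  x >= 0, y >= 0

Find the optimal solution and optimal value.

Feasible vertices: (0, 0), (0, 13/3), (5, 1), (6, 0)
Objective 9x + 8y at each:
  (0, 0): 0
  (0, 13/3): 104/3
  (5, 1): 53
  (6, 0): 54
Maximum is 54 at (6, 0).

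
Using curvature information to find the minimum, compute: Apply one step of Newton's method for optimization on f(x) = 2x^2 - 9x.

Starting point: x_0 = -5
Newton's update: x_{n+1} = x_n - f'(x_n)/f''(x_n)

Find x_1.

f(x) = 2x^2 - 9x
f'(x) = 4x + (-9), f''(x) = 4
Newton step: x_1 = x_0 - f'(x_0)/f''(x_0)
f'(-5) = -29
x_1 = -5 - -29/4 = 9/4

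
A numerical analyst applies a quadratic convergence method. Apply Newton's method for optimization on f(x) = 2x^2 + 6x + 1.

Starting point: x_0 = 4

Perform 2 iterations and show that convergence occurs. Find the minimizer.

f(x) = 2x^2 + 6x + 1, f'(x) = 4x + (6), f''(x) = 4
Step 1: f'(4) = 22, x_1 = 4 - 22/4 = -3/2
Step 2: f'(-3/2) = 0, x_2 = -3/2 (converged)
Newton's method converges in 1 step for quadratics.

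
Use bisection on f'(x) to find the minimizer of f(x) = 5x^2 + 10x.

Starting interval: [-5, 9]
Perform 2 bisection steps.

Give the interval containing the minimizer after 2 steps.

Finding critical point of f(x) = 5x^2 + 10x using bisection on f'(x) = 10x + 10.
f'(x) = 0 when x = -1.
Starting interval: [-5, 9]
Step 1: mid = 2, f'(mid) = 30, new interval = [-5, 2]
Step 2: mid = -3/2, f'(mid) = -5, new interval = [-3/2, 2]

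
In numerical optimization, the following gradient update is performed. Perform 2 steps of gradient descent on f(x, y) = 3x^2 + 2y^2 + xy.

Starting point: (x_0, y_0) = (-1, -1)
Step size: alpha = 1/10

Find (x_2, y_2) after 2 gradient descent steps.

f(x,y) = 3x^2 + 2y^2 + xy
grad_x = 6x + 1y, grad_y = 4y + 1x
Step 1: grad = (-7, -5), (-3/10, -1/2)
Step 2: grad = (-23/10, -23/10), (-7/100, -27/100)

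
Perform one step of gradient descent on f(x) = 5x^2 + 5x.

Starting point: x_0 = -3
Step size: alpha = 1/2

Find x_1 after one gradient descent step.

f(x) = 5x^2 + 5x
f'(x) = 10x + 5
f'(-3) = 10*-3 + (5) = -25
x_1 = x_0 - alpha * f'(x_0) = -3 - 1/2 * -25 = 19/2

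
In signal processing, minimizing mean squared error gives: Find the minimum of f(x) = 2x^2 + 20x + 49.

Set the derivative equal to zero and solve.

f(x) = 2x^2 + 20x + 49
f'(x) = 4x + (20) = 0
x = -20/4 = -5
f(-5) = -1
Since f''(x) = 4 > 0, this is a minimum.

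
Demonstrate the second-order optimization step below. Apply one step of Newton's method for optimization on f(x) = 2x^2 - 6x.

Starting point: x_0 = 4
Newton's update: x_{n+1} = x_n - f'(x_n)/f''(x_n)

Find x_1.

f(x) = 2x^2 - 6x
f'(x) = 4x + (-6), f''(x) = 4
Newton step: x_1 = x_0 - f'(x_0)/f''(x_0)
f'(4) = 10
x_1 = 4 - 10/4 = 3/2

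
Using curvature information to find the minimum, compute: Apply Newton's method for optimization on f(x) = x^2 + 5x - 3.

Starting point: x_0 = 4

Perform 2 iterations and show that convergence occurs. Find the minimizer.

f(x) = x^2 + 5x - 3, f'(x) = 2x + (5), f''(x) = 2
Step 1: f'(4) = 13, x_1 = 4 - 13/2 = -5/2
Step 2: f'(-5/2) = 0, x_2 = -5/2 (converged)
Newton's method converges in 1 step for quadratics.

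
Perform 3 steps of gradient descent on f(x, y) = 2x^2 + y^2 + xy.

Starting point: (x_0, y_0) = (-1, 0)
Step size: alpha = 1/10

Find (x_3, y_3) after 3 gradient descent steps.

f(x,y) = 2x^2 + y^2 + xy
grad_x = 4x + 1y, grad_y = 2y + 1x
Step 1: grad = (-4, -1), (-3/5, 1/10)
Step 2: grad = (-23/10, -2/5), (-37/100, 7/50)
Step 3: grad = (-67/50, -9/100), (-59/250, 149/1000)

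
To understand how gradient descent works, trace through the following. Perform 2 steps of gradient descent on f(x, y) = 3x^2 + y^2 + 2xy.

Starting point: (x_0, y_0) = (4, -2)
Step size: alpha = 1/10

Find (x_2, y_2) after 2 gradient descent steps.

f(x,y) = 3x^2 + y^2 + 2xy
grad_x = 6x + 2y, grad_y = 2y + 2x
Step 1: grad = (20, 4), (2, -12/5)
Step 2: grad = (36/5, -4/5), (32/25, -58/25)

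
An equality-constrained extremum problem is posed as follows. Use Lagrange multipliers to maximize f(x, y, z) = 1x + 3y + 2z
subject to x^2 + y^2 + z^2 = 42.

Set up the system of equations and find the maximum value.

Lagrange conditions: 1 = 2*lambda*x, 3 = 2*lambda*y, 2 = 2*lambda*z
So x:1 = y:3 = z:2, i.e. x = 1t, y = 3t, z = 2t
Constraint: t^2*(1^2 + 3^2 + 2^2) = 42
  t^2 * 14 = 42  =>  t = sqrt(3)
Maximum = 1*1t + 3*3t + 2*2t = 14*sqrt(3) = sqrt(588)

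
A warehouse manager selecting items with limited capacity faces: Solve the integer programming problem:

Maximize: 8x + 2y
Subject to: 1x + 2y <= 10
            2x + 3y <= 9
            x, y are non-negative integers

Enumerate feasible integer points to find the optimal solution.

Constraint 1: 1x + 2y <= 10
Constraint 2: 2x + 3y <= 9
Feasible x range (need y >= 0): 0 <= x <= min(10/1, 9/2) => x in {0, ..., 4}.
Enumerate feasible integer points row by row (the coefficient of y is 2 > 0, so for each x the largest feasible y gives the best value):
  x = 0: y <= min((10 - 1*0)/2, (9 - 2*0)/3) => y in {0, ..., 3}; best 8*0 + 2*3 = 6
  x = 1: y <= min((10 - 1*1)/2, (9 - 2*1)/3) => y in {0, ..., 2}; best 8*1 + 2*2 = 12
  x = 2: y <= min((10 - 1*2)/2, (9 - 2*2)/3) => y in {0, ..., 1}; best 8*2 + 2*1 = 18
  x = 3: y <= min((10 - 1*3)/2, (9 - 2*3)/3) => y in {0, ..., 1}; best 8*3 + 2*1 = 26
  x = 4: y <= min((10 - 1*4)/2, (9 - 2*4)/3) => y in {0}; best 8*4 + 2*0 = 32
The maximum 8x + 2y = 32 is achieved at x = 4, y = 0.
Check: 1*4 + 2*0 = 4 <= 10 and 2*4 + 3*0 = 8 <= 9.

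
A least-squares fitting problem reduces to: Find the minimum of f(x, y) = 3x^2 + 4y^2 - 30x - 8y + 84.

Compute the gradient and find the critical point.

f(x,y) = 3x^2 + 4y^2 - 30x - 8y + 84
df/dx = 6x + (-30) = 0  =>  x = 5
df/dy = 8y + (-8) = 0  =>  y = 1
f(5, 1) = 3*(5)^2 + 4*(1)^2 + -30*(5) + -8*(1) + 84 = 5
Hessian is diagonal with entries 6, 8 > 0, so this is a minimum.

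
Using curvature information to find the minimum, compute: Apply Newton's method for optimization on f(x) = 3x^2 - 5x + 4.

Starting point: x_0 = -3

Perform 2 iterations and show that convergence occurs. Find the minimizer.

f(x) = 3x^2 - 5x + 4, f'(x) = 6x + (-5), f''(x) = 6
Step 1: f'(-3) = -23, x_1 = -3 - -23/6 = 5/6
Step 2: f'(5/6) = 0, x_2 = 5/6 (converged)
Newton's method converges in 1 step for quadratics.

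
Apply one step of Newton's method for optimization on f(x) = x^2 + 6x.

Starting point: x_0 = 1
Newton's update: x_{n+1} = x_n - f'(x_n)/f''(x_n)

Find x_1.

f(x) = x^2 + 6x
f'(x) = 2x + (6), f''(x) = 2
Newton step: x_1 = x_0 - f'(x_0)/f''(x_0)
f'(1) = 8
x_1 = 1 - 8/2 = -3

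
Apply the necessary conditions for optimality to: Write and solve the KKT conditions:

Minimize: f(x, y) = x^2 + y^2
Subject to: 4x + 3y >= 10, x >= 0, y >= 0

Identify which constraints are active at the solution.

KKT conditions for min x^2 + y^2 s.t. 4x + 3y >= 10, x >= 0, y >= 0:
Stationarity: 2x = mu*4 + mu_x, 2y = mu*3 + mu_y, with mu, mu_x, mu_y >= 0
Complementary slackness: mu*(4x + 3y - 10) = 0, mu_x*x = 0, mu_y*y = 0
(0, 0) is infeasible (4*0 + 3*0 < 10), so if mu = 0 stationarity would force x = mu_x/2 >= 0, y = mu_y/2 >= 0 with mu_x*x = mu_y*y = 0, i.e. x = y = 0: contradiction. Hence mu > 0 and 4x + 3y = 10 is active.
Try x > 0, y > 0 (so mu_x = mu_y = 0): x = 4*mu/2, y = 3*mu/2
Substitute: 4*(4*mu/2) + 3*(3*mu/2) = 10
  mu*25/2 = 10 => mu = 4/5
x* = 8/5 > 0, y* = 6/5 > 0, consistent with mu_x = mu_y = 0.
f is convex and the constraints are linear, so this KKT point is the global minimum.
f* = 4
Active constraints: 4x + 3y >= 10 (holds with equality, mu = 4/5 > 0); x >= 0 and y >= 0 are inactive (mu_x = mu_y = 0).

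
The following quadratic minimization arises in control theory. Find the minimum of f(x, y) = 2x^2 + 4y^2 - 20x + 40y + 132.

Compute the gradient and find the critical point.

f(x,y) = 2x^2 + 4y^2 - 20x + 40y + 132
df/dx = 4x + (-20) = 0  =>  x = 5
df/dy = 8y + (40) = 0  =>  y = -5
f(5, -5) = 2*(5)^2 + 4*(-5)^2 + -20*(5) + 40*(-5) + 132 = -18
Hessian is diagonal with entries 4, 8 > 0, so this is a minimum.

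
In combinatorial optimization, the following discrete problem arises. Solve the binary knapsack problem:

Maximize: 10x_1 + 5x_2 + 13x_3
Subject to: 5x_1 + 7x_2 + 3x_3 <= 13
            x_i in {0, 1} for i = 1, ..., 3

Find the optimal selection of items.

Items: item 1 (v=10, w=5), item 2 (v=5, w=7), item 3 (v=13, w=3)
Capacity: 13
Checking all 8 subsets (w = total weight, v = total value):
  {}: w = 0, v = 0
  {1}: w = 5, v = 10
  {2}: w = 7, v = 5
  {3}: w = 3, v = 13
  {1, 2}: w = 12, v = 15
  {1, 3}: w = 8, v = 23
  {2, 3}: w = 10, v = 18
  {1, 2, 3}: w = 15 > 13, infeasible
Best feasible subset: items [1, 3]
Total weight: 8 <= 13, total value: 23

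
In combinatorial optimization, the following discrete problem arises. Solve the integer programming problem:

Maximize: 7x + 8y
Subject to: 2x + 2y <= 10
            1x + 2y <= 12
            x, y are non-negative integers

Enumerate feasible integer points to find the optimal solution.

Constraint 1: 2x + 2y <= 10
Constraint 2: 1x + 2y <= 12
Feasible x range (need y >= 0): 0 <= x <= min(10/2, 12/1) => x in {0, ..., 5}.
Enumerate feasible integer points row by row (the coefficient of y is 8 > 0, so for each x the largest feasible y gives the best value):
  x = 0: y <= min((10 - 2*0)/2, (12 - 1*0)/2) => y in {0, ..., 5}; best 7*0 + 8*5 = 40
  x = 1: y <= min((10 - 2*1)/2, (12 - 1*1)/2) => y in {0, ..., 4}; best 7*1 + 8*4 = 39
  x = 2: y <= min((10 - 2*2)/2, (12 - 1*2)/2) => y in {0, ..., 3}; best 7*2 + 8*3 = 38
  x = 3: y <= min((10 - 2*3)/2, (12 - 1*3)/2) => y in {0, ..., 2}; best 7*3 + 8*2 = 37
  x = 4: y <= min((10 - 2*4)/2, (12 - 1*4)/2) => y in {0, ..., 1}; best 7*4 + 8*1 = 36
  x = 5: y <= min((10 - 2*5)/2, (12 - 1*5)/2) => y in {0}; best 7*5 + 8*0 = 35
The maximum 7x + 8y = 40 is achieved at x = 0, y = 5.
Check: 2*0 + 2*5 = 10 <= 10 and 1*0 + 2*5 = 10 <= 12.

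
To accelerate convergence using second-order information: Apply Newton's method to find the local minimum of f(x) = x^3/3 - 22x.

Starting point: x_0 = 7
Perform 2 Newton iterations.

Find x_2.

f(x) = x^3/3 - 22x
f'(x) = x^2 - 22, f''(x) = 2x
Newton update: x_{n+1} = x_n - (x_n^2 - 22)/(2*x_n)
Step 1: x_0 = 7, f'=27, f''=14, x_1 = 71/14
Step 2: x_1 = 71/14, f'=729/196, f''=71/7, x_2 = 9353/1988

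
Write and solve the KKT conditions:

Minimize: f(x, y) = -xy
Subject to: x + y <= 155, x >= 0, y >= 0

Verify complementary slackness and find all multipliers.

Problem: min -xy s.t. x + y <= 155 (multiplier lambda), x >= 0 (mu_x), y >= 0 (mu_y)
KKT stationarity: -y + lambda - mu_x = 0, -x + lambda - mu_y = 0, with lambda, mu_x, mu_y >= 0
Complementary slackness: lambda*(x + y - 155) = 0, mu_x*x = 0, mu_y*y = 0
If lambda = 0: y = -mu_x <= 0 and x = -mu_y <= 0 force x = y = 0 with f = 0; but x = y = 155/2 is feasible with f = -24025/4 < 0, so this is not the minimum. Hence lambda > 0 and x + y = 155.
Try x > 0, y > 0 (so mu_x = mu_y = 0): y = lambda, x = lambda => x = y = lambda
x + y = 155 => 2*lambda = 155 => lambda = 155/2
x* = y* = 155/2 > 0, consistent with mu_x = mu_y = 0.
(Any feasible point with x = 0 or y = 0 has f = 0 > -24025/4, so the minimum is not on those boundaries.)
min(-xy) = -24025/4 (i.e. max xy = 24025/4)
Multipliers: lambda = 155/2, mu_x = 0, mu_y = 0
Complementary slackness: lambda*(x + y - 155) = 155/2*(155/2 + 155/2 - 155) = 0, mu_x*x = 0*155/2 = 0, mu_y*y = 0*155/2 = 0. Satisfied.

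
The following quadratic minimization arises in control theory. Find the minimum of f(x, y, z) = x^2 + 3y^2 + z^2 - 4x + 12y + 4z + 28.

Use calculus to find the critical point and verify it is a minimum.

f(x,y,z) = x^2 + 3y^2 + z^2 - 4x + 12y + 4z + 28
df/dx = 2x + (-4) = 0 => x = 2
df/dy = 6y + (12) = 0 => y = -2
df/dz = 2z + (4) = 0 => z = -2
f(2,-2,-2) = 1*(2)^2 + 3*(-2)^2 + 1*(-2)^2 + -4*(2) + 12*(-2) + 4*(-2) + 28 = 8
Hessian is diagonal with entries 2, 6, 2 > 0, confirmed minimum.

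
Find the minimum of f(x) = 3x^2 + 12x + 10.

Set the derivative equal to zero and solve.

f(x) = 3x^2 + 12x + 10
f'(x) = 6x + (12) = 0
x = -12/6 = -2
f(-2) = -2
Since f''(x) = 6 > 0, this is a minimum.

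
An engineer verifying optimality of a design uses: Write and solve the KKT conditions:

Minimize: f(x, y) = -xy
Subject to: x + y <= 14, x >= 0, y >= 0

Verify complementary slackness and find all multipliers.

Problem: min -xy s.t. x + y <= 14 (multiplier lambda), x >= 0 (mu_x), y >= 0 (mu_y)
KKT stationarity: -y + lambda - mu_x = 0, -x + lambda - mu_y = 0, with lambda, mu_x, mu_y >= 0
Complementary slackness: lambda*(x + y - 14) = 0, mu_x*x = 0, mu_y*y = 0
If lambda = 0: y = -mu_x <= 0 and x = -mu_y <= 0 force x = y = 0 with f = 0; but x = y = 7 is feasible with f = -49 < 0, so this is not the minimum. Hence lambda > 0 and x + y = 14.
Try x > 0, y > 0 (so mu_x = mu_y = 0): y = lambda, x = lambda => x = y = lambda
x + y = 14 => 2*lambda = 14 => lambda = 7
x* = y* = 7 > 0, consistent with mu_x = mu_y = 0.
(Any feasible point with x = 0 or y = 0 has f = 0 > -49, so the minimum is not on those boundaries.)
min(-xy) = -49 (i.e. max xy = 49)
Multipliers: lambda = 7, mu_x = 0, mu_y = 0
Complementary slackness: lambda*(x + y - 14) = 7*(7 + 7 - 14) = 0, mu_x*x = 0*7 = 0, mu_y*y = 0*7 = 0. Satisfied.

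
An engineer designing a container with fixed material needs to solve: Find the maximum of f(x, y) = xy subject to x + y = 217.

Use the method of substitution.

Substitute y = 217 - x into f(x,y) = xy:
g(x) = x(217 - x) = 217x - x^2
g'(x) = 217 - 2x = 0  =>  x = 217/2
y = 217 - 217/2 = 217/2
Maximum value = (217/2) * (217/2) = 47089/4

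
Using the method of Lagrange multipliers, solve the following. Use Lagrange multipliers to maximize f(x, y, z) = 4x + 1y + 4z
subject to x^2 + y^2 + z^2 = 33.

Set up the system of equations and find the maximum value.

Lagrange conditions: 4 = 2*lambda*x, 1 = 2*lambda*y, 4 = 2*lambda*z
So x:4 = y:1 = z:4, i.e. x = 4t, y = 1t, z = 4t
Constraint: t^2*(4^2 + 1^2 + 4^2) = 33
  t^2 * 33 = 33  =>  t = sqrt(1)
Maximum = 4*4t + 1*1t + 4*4t = 33*sqrt(1) = 33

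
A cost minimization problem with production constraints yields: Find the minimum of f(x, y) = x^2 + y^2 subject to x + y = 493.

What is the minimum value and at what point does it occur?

Substitute y = 493 - x into f(x,y) = x^2 + y^2:
g(x) = x^2 + (493 - x)^2 = 2x^2 - 986x + 243049
g'(x) = 4x - 986 = 0  =>  x = 493/2
y = 493 - 493/2 = 493/2
Minimum value = (493/2)^2 + (493/2)^2 = 243049/2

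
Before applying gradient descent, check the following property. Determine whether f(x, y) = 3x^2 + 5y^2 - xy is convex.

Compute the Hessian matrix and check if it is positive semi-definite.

f(x,y) = 3x^2 + 5y^2 - xy
Hessian H = [[6, -1], [-1, 10]]
trace(H) = 16, det(H) = 59
Eigenvalues: (16 +/- sqrt(20)) / 2 = 10.24, 5.764
Since both eigenvalues > 0, f is convex.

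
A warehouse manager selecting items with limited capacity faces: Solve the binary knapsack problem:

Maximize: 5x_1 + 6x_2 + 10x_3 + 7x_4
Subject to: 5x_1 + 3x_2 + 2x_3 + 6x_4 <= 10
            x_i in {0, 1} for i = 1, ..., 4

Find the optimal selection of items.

Items: item 1 (v=5, w=5), item 2 (v=6, w=3), item 3 (v=10, w=2), item 4 (v=7, w=6)
Capacity: 10
Checking all 16 subsets (w = total weight, v = total value):
  {}: w = 0, v = 0
  {1}: w = 5, v = 5
  {2}: w = 3, v = 6
  {3}: w = 2, v = 10
  {4}: w = 6, v = 7
  {1, 2}: w = 8, v = 11
  {1, 3}: w = 7, v = 15
  {1, 4}: w = 11 > 10, infeasible
  {2, 3}: w = 5, v = 16
  {2, 4}: w = 9, v = 13
  {3, 4}: w = 8, v = 17
  {1, 2, 3}: w = 10, v = 21
  {1, 2, 4}: w = 14 > 10, infeasible
  {1, 3, 4}: w = 13 > 10, infeasible
  {2, 3, 4}: w = 11 > 10, infeasible
  {1, 2, 3, 4}: w = 16 > 10, infeasible
Best feasible subset: items [1, 2, 3]
Total weight: 10 <= 10, total value: 21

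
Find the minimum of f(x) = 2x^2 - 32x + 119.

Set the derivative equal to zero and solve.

f(x) = 2x^2 - 32x + 119
f'(x) = 4x + (-32) = 0
x = 32/4 = 8
f(8) = -9
Since f''(x) = 4 > 0, this is a minimum.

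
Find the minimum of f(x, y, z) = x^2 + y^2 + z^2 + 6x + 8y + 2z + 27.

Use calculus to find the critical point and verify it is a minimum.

f(x,y,z) = x^2 + y^2 + z^2 + 6x + 8y + 2z + 27
df/dx = 2x + (6) = 0 => x = -3
df/dy = 2y + (8) = 0 => y = -4
df/dz = 2z + (2) = 0 => z = -1
f(-3,-4,-1) = 1*(-3)^2 + 1*(-4)^2 + 1*(-1)^2 + 6*(-3) + 8*(-4) + 2*(-1) + 27 = 1
Hessian is diagonal with entries 2, 2, 2 > 0, confirmed minimum.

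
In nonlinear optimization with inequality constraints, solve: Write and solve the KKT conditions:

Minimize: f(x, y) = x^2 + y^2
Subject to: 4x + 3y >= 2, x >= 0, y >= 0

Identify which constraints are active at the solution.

KKT conditions for min x^2 + y^2 s.t. 4x + 3y >= 2, x >= 0, y >= 0:
Stationarity: 2x = mu*4 + mu_x, 2y = mu*3 + mu_y, with mu, mu_x, mu_y >= 0
Complementary slackness: mu*(4x + 3y - 2) = 0, mu_x*x = 0, mu_y*y = 0
(0, 0) is infeasible (4*0 + 3*0 < 2), so if mu = 0 stationarity would force x = mu_x/2 >= 0, y = mu_y/2 >= 0 with mu_x*x = mu_y*y = 0, i.e. x = y = 0: contradiction. Hence mu > 0 and 4x + 3y = 2 is active.
Try x > 0, y > 0 (so mu_x = mu_y = 0): x = 4*mu/2, y = 3*mu/2
Substitute: 4*(4*mu/2) + 3*(3*mu/2) = 2
  mu*25/2 = 2 => mu = 4/25
x* = 8/25 > 0, y* = 6/25 > 0, consistent with mu_x = mu_y = 0.
f is convex and the constraints are linear, so this KKT point is the global minimum.
f* = 4/25
Active constraints: 4x + 3y >= 2 (holds with equality, mu = 4/25 > 0); x >= 0 and y >= 0 are inactive (mu_x = mu_y = 0).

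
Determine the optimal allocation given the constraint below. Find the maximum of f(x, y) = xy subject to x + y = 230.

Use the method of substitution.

Substitute y = 230 - x into f(x,y) = xy:
g(x) = x(230 - x) = 230x - x^2
g'(x) = 230 - 2x = 0  =>  x = 115
y = 230 - 115 = 115
Maximum value = 115 * 115 = 13225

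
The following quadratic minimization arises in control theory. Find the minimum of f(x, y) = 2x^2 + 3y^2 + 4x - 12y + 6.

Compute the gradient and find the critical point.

f(x,y) = 2x^2 + 3y^2 + 4x - 12y + 6
df/dx = 4x + (4) = 0  =>  x = -1
df/dy = 6y + (-12) = 0  =>  y = 2
f(-1, 2) = 2*(-1)^2 + 3*(2)^2 + 4*(-1) + -12*(2) + 6 = -8
Hessian is diagonal with entries 4, 6 > 0, so this is a minimum.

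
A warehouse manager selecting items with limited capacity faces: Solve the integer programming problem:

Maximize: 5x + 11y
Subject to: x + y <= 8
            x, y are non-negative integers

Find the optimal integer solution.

Objective: 5x + 11y, constraint: x + y <= 8
Coefficient of y is 11 > coefficient of x is 5, so allocate the entire budget to y.
Optimal: x = 0, y = 8, value = 88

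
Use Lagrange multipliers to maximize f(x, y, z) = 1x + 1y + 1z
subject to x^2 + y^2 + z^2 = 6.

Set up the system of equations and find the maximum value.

Lagrange conditions: 1 = 2*lambda*x, 1 = 2*lambda*y, 1 = 2*lambda*z
So x:1 = y:1 = z:1, i.e. x = 1t, y = 1t, z = 1t
Constraint: t^2*(1^2 + 1^2 + 1^2) = 6
  t^2 * 3 = 6  =>  t = sqrt(2)
Maximum = 1*1t + 1*1t + 1*1t = 3*sqrt(2) = sqrt(18)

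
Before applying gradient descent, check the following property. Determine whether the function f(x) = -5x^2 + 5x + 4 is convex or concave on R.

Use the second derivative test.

f(x) = -5x^2 + 5x + 4
f'(x) = -10x + 5
f''(x) = -10
Since f''(x) = -10 < 0 for all x, f is concave on R.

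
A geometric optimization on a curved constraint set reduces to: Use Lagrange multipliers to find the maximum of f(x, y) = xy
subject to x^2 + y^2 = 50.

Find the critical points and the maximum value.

Lagrange conditions: y = 2*lambda*x and x = 2*lambda*y
If x = 0 then y = 0, violating the constraint, so x, y != 0.
Dividing: y/x = x/y => x^2 = y^2 => y = x or y = -x
Constraint: 2x^2 = 50 => x^2 = 25 => x = +/-5
Critical points: (5, 5), (-5, -5), (5, -5), (-5, 5)
  y = x:  xy = x^2 = 25  at (5, 5) and (-5, -5)
  y = -x: xy = -x^2 = -25 at (5, -5) and (-5, 5)
Maximum xy = 25 at (5, 5) and (-5, -5)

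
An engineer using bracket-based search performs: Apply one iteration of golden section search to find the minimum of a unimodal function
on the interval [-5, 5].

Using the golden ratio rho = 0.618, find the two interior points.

Golden section search on [-5, 5].
Golden ratio rho = 0.618 (approx).
Interior points:
  x_1 = -5 + (1-0.618)*10 = -1.1800
  x_2 = -5 + 0.618*10 = 1.1800
Compare f(x_1) and f(x_2) to determine which subinterval to keep.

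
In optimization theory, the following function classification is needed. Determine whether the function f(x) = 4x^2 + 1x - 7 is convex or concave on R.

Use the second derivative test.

f(x) = 4x^2 + 1x - 7
f'(x) = 8x + 1
f''(x) = 8
Since f''(x) = 8 > 0 for all x, f is convex on R.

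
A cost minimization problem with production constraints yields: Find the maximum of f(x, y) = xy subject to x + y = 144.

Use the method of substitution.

Substitute y = 144 - x into f(x,y) = xy:
g(x) = x(144 - x) = 144x - x^2
g'(x) = 144 - 2x = 0  =>  x = 72
y = 144 - 72 = 72
Maximum value = 72 * 72 = 5184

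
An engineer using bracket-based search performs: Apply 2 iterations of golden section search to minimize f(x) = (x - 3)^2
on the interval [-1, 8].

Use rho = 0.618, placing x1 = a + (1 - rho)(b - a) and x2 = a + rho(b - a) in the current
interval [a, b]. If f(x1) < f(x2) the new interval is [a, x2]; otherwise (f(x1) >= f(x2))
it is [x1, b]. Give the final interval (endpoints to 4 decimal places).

Golden section search for min of f(x) = (x - 3)^2 on [-1, 8].
Each step: x1 = a + (1 - rho)(b - a), x2 = a + rho(b - a); if f(x1) < f(x2) keep [a, x2], otherwise keep [x1, b].
Step 1: [-1.0000, 8.0000], x1=2.4380 (f=0.3158), x2=4.5620 (f=2.4398); f(x1) < f(x2) => keep [-1.0000, 4.5620]
Step 2: [-1.0000, 4.5620], x1=1.1247 (f=3.5168), x2=2.4373 (f=0.3166); f(x1) > f(x2) => keep [1.1247, 4.5620]
Final interval: [1.1247, 4.5620]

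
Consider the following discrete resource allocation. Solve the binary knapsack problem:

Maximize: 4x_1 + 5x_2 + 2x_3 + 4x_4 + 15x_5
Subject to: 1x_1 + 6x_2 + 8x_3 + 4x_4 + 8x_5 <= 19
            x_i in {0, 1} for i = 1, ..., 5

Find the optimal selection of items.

Items: item 1 (v=4, w=1), item 2 (v=5, w=6), item 3 (v=2, w=8), item 4 (v=4, w=4), item 5 (v=15, w=8)
Capacity: 19
Checking all 32 subsets (w = total weight, v = total value):
  {}: w = 0, v = 0
  {1}: w = 1, v = 4
  {2}: w = 6, v = 5
  {3}: w = 8, v = 2
  {4}: w = 4, v = 4
  {5}: w = 8, v = 15
  {1, 2}: w = 7, v = 9
  {1, 3}: w = 9, v = 6
  {1, 4}: w = 5, v = 8
  {1, 5}: w = 9, v = 19
  {2, 3}: w = 14, v = 7
  {2, 4}: w = 10, v = 9
  {2, 5}: w = 14, v = 20
  {3, 4}: w = 12, v = 6
  {3, 5}: w = 16, v = 17
  {4, 5}: w = 12, v = 19
  {1, 2, 3}: w = 15, v = 11
  {1, 2, 4}: w = 11, v = 13
  {1, 2, 5}: w = 15, v = 24
  {1, 3, 4}: w = 13, v = 10
  {1, 3, 5}: w = 17, v = 21
  {1, 4, 5}: w = 13, v = 23
  {2, 3, 4}: w = 18, v = 11
  {2, 3, 5}: w = 22 > 19, infeasible
  {2, 4, 5}: w = 18, v = 24
  {3, 4, 5}: w = 20 > 19, infeasible
  {1, 2, 3, 4}: w = 19, v = 15
  {1, 2, 3, 5}: w = 23 > 19, infeasible
  {1, 2, 4, 5}: w = 19, v = 28
  {1, 3, 4, 5}: w = 21 > 19, infeasible
  {2, 3, 4, 5}: w = 26 > 19, infeasible
  {1, 2, 3, 4, 5}: w = 27 > 19, infeasible
Best feasible subset: items [1, 2, 4, 5]
Total weight: 19 <= 19, total value: 28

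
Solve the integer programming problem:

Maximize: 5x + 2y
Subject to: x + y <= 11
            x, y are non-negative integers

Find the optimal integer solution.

Objective: 5x + 2y, constraint: x + y <= 11
Coefficient of x is 5 >= coefficient of y is 2, so allocate the entire budget to x.
Optimal: x = 11, y = 0, value = 55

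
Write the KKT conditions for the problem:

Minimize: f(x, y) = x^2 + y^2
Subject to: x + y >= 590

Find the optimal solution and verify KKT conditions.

KKT conditions for min x^2 + y^2 s.t. x + y >= 590:
Stationarity: 2x = mu, 2y = mu
So x = y = mu/2.
Complementary slackness: mu*(x + y - 590) = 0
Primal feasibility: x + y >= 590; dual feasibility: mu >= 0
If mu = 0 then x = y = 0, but 0 + 0 < 590 is infeasible, so the constraint is active.
Constraint active: x + y = 2*(mu/2) = 590 => mu = 590
x = y = 295, f = 174050
Verify: stationarity 2*295 = 590 = mu; primal 295 + 295 = 590 >= 590; dual mu = 590 >= 0; complementary slackness 590*(590 - 590) = 0. All KKT conditions hold.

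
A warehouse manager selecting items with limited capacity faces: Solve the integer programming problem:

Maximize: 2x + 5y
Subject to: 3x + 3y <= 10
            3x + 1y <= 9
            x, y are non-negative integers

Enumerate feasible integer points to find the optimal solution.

Constraint 1: 3x + 3y <= 10
Constraint 2: 3x + 1y <= 9
Feasible x range (need y >= 0): 0 <= x <= min(10/3, 9/3) => x in {0, ..., 3}.
Enumerate feasible integer points row by row (the coefficient of y is 5 > 0, so for each x the largest feasible y gives the best value):
  x = 0: y <= min((10 - 3*0)/3, (9 - 3*0)/1) => y in {0, ..., 3}; best 2*0 + 5*3 = 15
  x = 1: y <= min((10 - 3*1)/3, (9 - 3*1)/1) => y in {0, ..., 2}; best 2*1 + 5*2 = 12
  x = 2: y <= min((10 - 3*2)/3, (9 - 3*2)/1) => y in {0, ..., 1}; best 2*2 + 5*1 = 9
  x = 3: y <= min((10 - 3*3)/3, (9 - 3*3)/1) => y in {0}; best 2*3 + 5*0 = 6
The maximum 2x + 5y = 15 is achieved at x = 0, y = 3.
Check: 3*0 + 3*3 = 9 <= 10 and 3*0 + 1*3 = 3 <= 9.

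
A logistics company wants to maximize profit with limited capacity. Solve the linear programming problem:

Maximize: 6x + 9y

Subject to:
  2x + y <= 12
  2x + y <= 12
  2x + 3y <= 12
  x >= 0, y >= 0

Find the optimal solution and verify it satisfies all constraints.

Feasible vertices: (0, 0), (0, 4), (6, 0)
Objective 6x + 9y at each vertex:
  (0, 0): 0
  (0, 4): 36
  (6, 0): 36
Maximum is 36 at (0, 4).
Verify constraints at (x, y) = (0, 4):
  2*0 + 1*4 = 4 <= 12
  2*0 + 1*4 = 4 <= 12
  2*0 + 3*4 = 12 <= 12 (active)
  x = 0 >= 0, y = 4 >= 0. All constraints satisfied.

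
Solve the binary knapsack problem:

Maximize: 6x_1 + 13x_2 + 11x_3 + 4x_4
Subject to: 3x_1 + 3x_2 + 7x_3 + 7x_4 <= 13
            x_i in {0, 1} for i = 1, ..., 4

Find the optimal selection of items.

Items: item 1 (v=6, w=3), item 2 (v=13, w=3), item 3 (v=11, w=7), item 4 (v=4, w=7)
Capacity: 13
Checking all 16 subsets (w = total weight, v = total value):
  {}: w = 0, v = 0
  {1}: w = 3, v = 6
  {2}: w = 3, v = 13
  {3}: w = 7, v = 11
  {4}: w = 7, v = 4
  {1, 2}: w = 6, v = 19
  {1, 3}: w = 10, v = 17
  {1, 4}: w = 10, v = 10
  {2, 3}: w = 10, v = 24
  {2, 4}: w = 10, v = 17
  {3, 4}: w = 14 > 13, infeasible
  {1, 2, 3}: w = 13, v = 30
  {1, 2, 4}: w = 13, v = 23
  {1, 3, 4}: w = 17 > 13, infeasible
  {2, 3, 4}: w = 17 > 13, infeasible
  {1, 2, 3, 4}: w = 20 > 13, infeasible
Best feasible subset: items [1, 2, 3]
Total weight: 13 <= 13, total value: 30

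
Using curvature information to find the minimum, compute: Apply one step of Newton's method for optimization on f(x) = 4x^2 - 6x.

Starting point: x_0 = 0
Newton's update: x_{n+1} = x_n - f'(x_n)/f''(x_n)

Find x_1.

f(x) = 4x^2 - 6x
f'(x) = 8x + (-6), f''(x) = 8
Newton step: x_1 = x_0 - f'(x_0)/f''(x_0)
f'(0) = -6
x_1 = 0 - -6/8 = 3/4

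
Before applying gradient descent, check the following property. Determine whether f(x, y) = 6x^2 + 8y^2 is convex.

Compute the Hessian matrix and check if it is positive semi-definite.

f(x,y) = 6x^2 + 8y^2
Hessian H = [[12, 0], [0, 16]]
trace(H) = 28, det(H) = 192
Eigenvalues: (28 +/- sqrt(16)) / 2 = 16, 12
Since both eigenvalues > 0, f is convex.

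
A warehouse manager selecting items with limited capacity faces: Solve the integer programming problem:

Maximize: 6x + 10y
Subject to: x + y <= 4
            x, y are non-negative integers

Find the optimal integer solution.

Objective: 6x + 10y, constraint: x + y <= 4
Coefficient of y is 10 > coefficient of x is 6, so allocate the entire budget to y.
Optimal: x = 0, y = 4, value = 40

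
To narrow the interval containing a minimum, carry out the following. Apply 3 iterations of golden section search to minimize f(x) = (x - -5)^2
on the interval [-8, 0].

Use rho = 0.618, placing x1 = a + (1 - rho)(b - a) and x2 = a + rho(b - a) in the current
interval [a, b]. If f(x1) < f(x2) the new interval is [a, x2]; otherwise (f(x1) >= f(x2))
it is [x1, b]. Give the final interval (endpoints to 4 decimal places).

Golden section search for min of f(x) = (x - -5)^2 on [-8, 0].
Each step: x1 = a + (1 - rho)(b - a), x2 = a + rho(b - a); if f(x1) < f(x2) keep [a, x2], otherwise keep [x1, b].
Step 1: [-8.0000, 0.0000], x1=-4.9440 (f=0.0031), x2=-3.0560 (f=3.7791); f(x1) < f(x2) => keep [-8.0000, -3.0560]
Step 2: [-8.0000, -3.0560], x1=-6.1114 (f=1.2352), x2=-4.9446 (f=0.0031); f(x1) > f(x2) => keep [-6.1114, -3.0560]
Step 3: [-6.1114, -3.0560], x1=-4.9442 (f=0.0031), x2=-4.2232 (f=0.6035); f(x1) < f(x2) => keep [-6.1114, -4.2232]
Final interval: [-6.1114, -4.2232]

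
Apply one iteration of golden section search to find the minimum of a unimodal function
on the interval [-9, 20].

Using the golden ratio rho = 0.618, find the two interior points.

Golden section search on [-9, 20].
Golden ratio rho = 0.618 (approx).
Interior points:
  x_1 = -9 + (1-0.618)*29 = 2.0780
  x_2 = -9 + 0.618*29 = 8.9220
Compare f(x_1) and f(x_2) to determine which subinterval to keep.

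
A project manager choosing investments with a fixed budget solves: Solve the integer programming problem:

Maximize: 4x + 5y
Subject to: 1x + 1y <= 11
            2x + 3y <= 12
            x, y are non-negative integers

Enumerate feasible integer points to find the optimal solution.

Constraint 1: 1x + 1y <= 11
Constraint 2: 2x + 3y <= 12
Feasible x range (need y >= 0): 0 <= x <= min(11/1, 12/2) => x in {0, ..., 6}.
Enumerate feasible integer points row by row (the coefficient of y is 5 > 0, so for each x the largest feasible y gives the best value):
  x = 0: y <= min((11 - 1*0)/1, (12 - 2*0)/3) => y in {0, ..., 4}; best 4*0 + 5*4 = 20
  x = 1: y <= min((11 - 1*1)/1, (12 - 2*1)/3) => y in {0, ..., 3}; best 4*1 + 5*3 = 19
  x = 2: y <= min((11 - 1*2)/1, (12 - 2*2)/3) => y in {0, ..., 2}; best 4*2 + 5*2 = 18
  x = 3: y <= min((11 - 1*3)/1, (12 - 2*3)/3) => y in {0, ..., 2}; best 4*3 + 5*2 = 22
  x = 4: y <= min((11 - 1*4)/1, (12 - 2*4)/3) => y in {0, ..., 1}; best 4*4 + 5*1 = 21
  x = 5: y <= min((11 - 1*5)/1, (12 - 2*5)/3) => y in {0}; best 4*5 + 5*0 = 20
  x = 6: y <= min((11 - 1*6)/1, (12 - 2*6)/3) => y in {0}; best 4*6 + 5*0 = 24
The maximum 4x + 5y = 24 is achieved at x = 6, y = 0.
Check: 1*6 + 1*0 = 6 <= 11 and 2*6 + 3*0 = 12 <= 12.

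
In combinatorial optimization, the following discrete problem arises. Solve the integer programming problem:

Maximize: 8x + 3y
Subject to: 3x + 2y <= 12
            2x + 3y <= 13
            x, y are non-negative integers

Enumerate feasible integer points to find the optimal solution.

Constraint 1: 3x + 2y <= 12
Constraint 2: 2x + 3y <= 13
Feasible x range (need y >= 0): 0 <= x <= min(12/3, 13/2) => x in {0, ..., 4}.
Enumerate feasible integer points row by row (the coefficient of y is 3 > 0, so for each x the largest feasible y gives the best value):
  x = 0: y <= min((12 - 3*0)/2, (13 - 2*0)/3) => y in {0, ..., 4}; best 8*0 + 3*4 = 12
  x = 1: y <= min((12 - 3*1)/2, (13 - 2*1)/3) => y in {0, ..., 3}; best 8*1 + 3*3 = 17
  x = 2: y <= min((12 - 3*2)/2, (13 - 2*2)/3) => y in {0, ..., 3}; best 8*2 + 3*3 = 25
  x = 3: y <= min((12 - 3*3)/2, (13 - 2*3)/3) => y in {0, ..., 1}; best 8*3 + 3*1 = 27
  x = 4: y <= min((12 - 3*4)/2, (13 - 2*4)/3) => y in {0}; best 8*4 + 3*0 = 32
The maximum 8x + 3y = 32 is achieved at x = 4, y = 0.
Check: 3*4 + 2*0 = 12 <= 12 and 2*4 + 3*0 = 8 <= 13.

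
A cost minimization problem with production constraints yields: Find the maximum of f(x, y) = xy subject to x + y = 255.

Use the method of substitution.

Substitute y = 255 - x into f(x,y) = xy:
g(x) = x(255 - x) = 255x - x^2
g'(x) = 255 - 2x = 0  =>  x = 255/2
y = 255 - 255/2 = 255/2
Maximum value = (255/2) * (255/2) = 65025/4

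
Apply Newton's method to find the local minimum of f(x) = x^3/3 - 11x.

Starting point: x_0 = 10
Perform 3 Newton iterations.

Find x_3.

f(x) = x^3/3 - 11x
f'(x) = x^2 - 11, f''(x) = 2x
Newton update: x_{n+1} = x_n - (x_n^2 - 11)/(2*x_n)
Step 1: x_0 = 10, f'=89, f''=20, x_1 = 111/20
Step 2: x_1 = 111/20, f'=7921/400, f''=111/10, x_2 = 16721/4440
Step 3: x_2 = 16721/4440, f'=62742241/19713600, f''=16721/2220, x_3 = 496441441/148482480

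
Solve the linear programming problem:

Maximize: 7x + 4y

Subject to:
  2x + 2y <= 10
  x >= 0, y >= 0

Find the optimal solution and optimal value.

The feasible region has vertices at [(0, 0), (5, 0), (0, 5)].
Checking objective 7x + 4y at each vertex:
  (0, 0): 7*0 + 4*0 = 0
  (5, 0): 7*5 + 4*0 = 35
  (0, 5): 7*0 + 4*5 = 20
Maximum is 35 at (5, 0).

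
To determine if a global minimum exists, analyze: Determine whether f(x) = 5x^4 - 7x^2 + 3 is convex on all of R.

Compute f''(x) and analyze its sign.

f(x) = 5x^4 - 7x^2 + 3
f'(x) = 20x^3 + -14x
f''(x) = 60x^2 + -14
f''(0) = -14 < 0, so not convex near x = 0
Therefore, f is not globally convex on R.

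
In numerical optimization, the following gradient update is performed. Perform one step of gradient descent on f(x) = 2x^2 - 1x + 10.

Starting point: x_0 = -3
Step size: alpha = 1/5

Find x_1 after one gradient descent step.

f(x) = 2x^2 - 1x + 10
f'(x) = 4x - 1
f'(-3) = 4*-3 + (-1) = -13
x_1 = x_0 - alpha * f'(x_0) = -3 - 1/5 * -13 = -2/5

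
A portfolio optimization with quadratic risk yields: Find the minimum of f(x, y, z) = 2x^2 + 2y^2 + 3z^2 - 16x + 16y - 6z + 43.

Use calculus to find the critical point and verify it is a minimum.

f(x,y,z) = 2x^2 + 2y^2 + 3z^2 - 16x + 16y - 6z + 43
df/dx = 4x + (-16) = 0 => x = 4
df/dy = 4y + (16) = 0 => y = -4
df/dz = 6z + (-6) = 0 => z = 1
f(4,-4,1) = 2*(4)^2 + 2*(-4)^2 + 3*(1)^2 + -16*(4) + 16*(-4) + -6*(1) + 43 = -24
Hessian is diagonal with entries 4, 4, 6 > 0, confirmed minimum.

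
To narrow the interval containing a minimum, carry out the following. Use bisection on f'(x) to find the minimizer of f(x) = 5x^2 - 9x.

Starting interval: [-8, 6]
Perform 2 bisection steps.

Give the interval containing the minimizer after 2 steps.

Finding critical point of f(x) = 5x^2 - 9x using bisection on f'(x) = 10x + -9.
f'(x) = 0 when x = 9/10.
Starting interval: [-8, 6]
Step 1: mid = -1, f'(mid) = -19, new interval = [-1, 6]
Step 2: mid = 5/2, f'(mid) = 16, new interval = [-1, 5/2]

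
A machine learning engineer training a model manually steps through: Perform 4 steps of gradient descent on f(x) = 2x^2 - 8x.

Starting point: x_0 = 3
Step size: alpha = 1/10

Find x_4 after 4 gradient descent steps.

f(x) = 2x^2 - 8x, f'(x) = 4x + (-8)
Step 1: f'(3) = 4, x_1 = 3 - 1/10 * 4 = 13/5
Step 2: f'(13/5) = 12/5, x_2 = 13/5 - 1/10 * 12/5 = 59/25
Step 3: f'(59/25) = 36/25, x_3 = 59/25 - 1/10 * 36/25 = 277/125
Step 4: f'(277/125) = 108/125, x_4 = 277/125 - 1/10 * 108/125 = 1331/625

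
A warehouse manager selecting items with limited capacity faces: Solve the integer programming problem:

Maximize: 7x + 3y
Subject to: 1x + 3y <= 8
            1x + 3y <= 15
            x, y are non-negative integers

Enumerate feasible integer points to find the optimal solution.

Constraint 1: 1x + 3y <= 8
Constraint 2: 1x + 3y <= 15
Feasible x range (need y >= 0): 0 <= x <= min(8/1, 15/1) => x in {0, ..., 8}.
Enumerate feasible integer points row by row (the coefficient of y is 3 > 0, so for each x the largest feasible y gives the best value):
  x = 0: y <= min((8 - 1*0)/3, (15 - 1*0)/3) => y in {0, ..., 2}; best 7*0 + 3*2 = 6
  x = 1: y <= min((8 - 1*1)/3, (15 - 1*1)/3) => y in {0, ..., 2}; best 7*1 + 3*2 = 13
  x = 2: y <= min((8 - 1*2)/3, (15 - 1*2)/3) => y in {0, ..., 2}; best 7*2 + 3*2 = 20
  x = 3: y <= min((8 - 1*3)/3, (15 - 1*3)/3) => y in {0, ..., 1}; best 7*3 + 3*1 = 24
  x = 4: y <= min((8 - 1*4)/3, (15 - 1*4)/3) => y in {0, ..., 1}; best 7*4 + 3*1 = 31
  x = 5: y <= min((8 - 1*5)/3, (15 - 1*5)/3) => y in {0, ..., 1}; best 7*5 + 3*1 = 38
  x = 6: y <= min((8 - 1*6)/3, (15 - 1*6)/3) => y in {0}; best 7*6 + 3*0 = 42
  x = 7: y <= min((8 - 1*7)/3, (15 - 1*7)/3) => y in {0}; best 7*7 + 3*0 = 49
  x = 8: y <= min((8 - 1*8)/3, (15 - 1*8)/3) => y in {0}; best 7*8 + 3*0 = 56
The maximum 7x + 3y = 56 is achieved at x = 8, y = 0.
Check: 1*8 + 3*0 = 8 <= 8 and 1*8 + 3*0 = 8 <= 15.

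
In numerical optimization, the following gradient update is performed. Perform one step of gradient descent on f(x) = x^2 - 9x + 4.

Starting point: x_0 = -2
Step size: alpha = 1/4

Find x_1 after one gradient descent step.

f(x) = x^2 - 9x + 4
f'(x) = 2x - 9
f'(-2) = 2*-2 + (-9) = -13
x_1 = x_0 - alpha * f'(x_0) = -2 - 1/4 * -13 = 5/4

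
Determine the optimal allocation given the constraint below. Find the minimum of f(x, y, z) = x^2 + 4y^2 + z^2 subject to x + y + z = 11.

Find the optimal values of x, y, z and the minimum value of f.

Using Lagrange multipliers on f = x^2 + 4y^2 + z^2 with constraint x + y + z = 11:
Conditions: 2*1*x = lambda, 2*4*y = lambda, 2*1*z = lambda
So x = lambda/2, y = lambda/8, z = lambda/2
Substituting into constraint: lambda * (9/8) = 11
lambda = 88/9
x = 44/9, y = 11/9, z = 44/9
Minimum value = 484/9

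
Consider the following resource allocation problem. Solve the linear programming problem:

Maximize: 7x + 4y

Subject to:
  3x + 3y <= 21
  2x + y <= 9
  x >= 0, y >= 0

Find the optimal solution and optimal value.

Feasible vertices: (0, 0), (0, 7), (2, 5), (9/2, 0)
Objective 7x + 4y at each:
  (0, 0): 0
  (0, 7): 28
  (2, 5): 34
  (9/2, 0): 63/2
Maximum is 34 at (2, 5).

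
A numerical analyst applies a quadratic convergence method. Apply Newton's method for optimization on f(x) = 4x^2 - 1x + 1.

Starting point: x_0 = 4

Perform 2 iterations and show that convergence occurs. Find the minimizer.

f(x) = 4x^2 - 1x + 1, f'(x) = 8x + (-1), f''(x) = 8
Step 1: f'(4) = 31, x_1 = 4 - 31/8 = 1/8
Step 2: f'(1/8) = 0, x_2 = 1/8 (converged)
Newton's method converges in 1 step for quadratics.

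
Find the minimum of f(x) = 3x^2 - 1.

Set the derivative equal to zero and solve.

f(x) = 3x^2 - 1
f'(x) = 6x + (0) = 0
x = 0/6 = 0
f(0) = -1
Since f''(x) = 6 > 0, this is a minimum.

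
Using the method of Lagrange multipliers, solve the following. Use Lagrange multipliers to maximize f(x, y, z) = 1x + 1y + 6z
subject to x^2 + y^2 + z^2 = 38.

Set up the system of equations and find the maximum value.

Lagrange conditions: 1 = 2*lambda*x, 1 = 2*lambda*y, 6 = 2*lambda*z
So x:1 = y:1 = z:6, i.e. x = 1t, y = 1t, z = 6t
Constraint: t^2*(1^2 + 1^2 + 6^2) = 38
  t^2 * 38 = 38  =>  t = sqrt(1)
Maximum = 1*1t + 1*1t + 6*6t = 38*sqrt(1) = 38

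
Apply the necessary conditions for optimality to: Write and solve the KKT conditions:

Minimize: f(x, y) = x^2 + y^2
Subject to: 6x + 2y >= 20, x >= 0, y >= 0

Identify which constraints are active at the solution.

KKT conditions for min x^2 + y^2 s.t. 6x + 2y >= 20, x >= 0, y >= 0:
Stationarity: 2x = mu*6 + mu_x, 2y = mu*2 + mu_y, with mu, mu_x, mu_y >= 0
Complementary slackness: mu*(6x + 2y - 20) = 0, mu_x*x = 0, mu_y*y = 0
(0, 0) is infeasible (6*0 + 2*0 < 20), so if mu = 0 stationarity would force x = mu_x/2 >= 0, y = mu_y/2 >= 0 with mu_x*x = mu_y*y = 0, i.e. x = y = 0: contradiction. Hence mu > 0 and 6x + 2y = 20 is active.
Try x > 0, y > 0 (so mu_x = mu_y = 0): x = 6*mu/2, y = 2*mu/2
Substitute: 6*(6*mu/2) + 2*(2*mu/2) = 20
  mu*40/2 = 20 => mu = 1
x* = 3 > 0, y* = 1 > 0, consistent with mu_x = mu_y = 0.
f is convex and the constraints are linear, so this KKT point is the global minimum.
f* = 10
Active constraints: 6x + 2y >= 20 (holds with equality, mu = 1 > 0); x >= 0 and y >= 0 are inactive (mu_x = mu_y = 0).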